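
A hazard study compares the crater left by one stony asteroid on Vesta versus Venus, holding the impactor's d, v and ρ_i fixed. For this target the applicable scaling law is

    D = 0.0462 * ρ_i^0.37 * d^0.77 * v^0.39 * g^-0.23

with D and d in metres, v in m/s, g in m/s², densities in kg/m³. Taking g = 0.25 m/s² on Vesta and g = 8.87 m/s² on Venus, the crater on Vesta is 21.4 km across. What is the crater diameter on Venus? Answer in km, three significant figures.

D ≈ 9.42 km

All impactor-dependent factors cancel in the ratio, leaving D_Venus/D_Vesta = (g_Venus/g_Vesta)^-0.23.
(8.87/0.25)^-0.23 = 35.48^-0.23 = 0.4401
D_Venus = 0.4401 × 21.4 km = 9.42 km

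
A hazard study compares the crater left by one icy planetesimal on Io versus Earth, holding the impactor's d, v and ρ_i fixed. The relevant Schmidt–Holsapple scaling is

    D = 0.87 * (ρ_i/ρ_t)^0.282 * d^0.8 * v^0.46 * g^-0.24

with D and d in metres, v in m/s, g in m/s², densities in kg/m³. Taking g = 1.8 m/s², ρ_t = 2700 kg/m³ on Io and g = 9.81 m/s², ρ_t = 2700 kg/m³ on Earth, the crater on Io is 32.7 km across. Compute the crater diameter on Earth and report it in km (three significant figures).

D ≈ 21.8 km

The impactor-only factors (d, v, ρ_i) cancel in the ratio, leaving D_Earth/D_Io = (g_Earth/g_Io)^-0.24 · (ρ_t,Io/ρ_t,Earth)^0.282.
(9.81/1.8)^-0.24 = 5.450^-0.24 = 0.6657
(2700/2700)^0.282 = 1.000^0.282 = 1.000
Ratio = 0.6657 × 1.000 = 0.6657
D_Earth = 0.6657 × 32.7 km = 21.8 km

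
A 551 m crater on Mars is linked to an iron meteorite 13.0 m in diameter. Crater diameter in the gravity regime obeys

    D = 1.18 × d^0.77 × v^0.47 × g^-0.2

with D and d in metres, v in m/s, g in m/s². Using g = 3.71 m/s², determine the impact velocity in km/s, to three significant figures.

Rearranging for v: v = [D / (1.18 · 13^0.77 · 3.71^-0.2)]^(1/0.47).
13^0.77 = 7.207
3.71^-0.2 = 0.7694
Denominator = 1.18 × 7.207 × 0.7694 = 6.543
D / 6.543 = 551 / 6.543 = 84.21
v = 84.21^(1/0.47) = 84.21^2.1277 = 12491 m/s

v ≈ 12.5 km/s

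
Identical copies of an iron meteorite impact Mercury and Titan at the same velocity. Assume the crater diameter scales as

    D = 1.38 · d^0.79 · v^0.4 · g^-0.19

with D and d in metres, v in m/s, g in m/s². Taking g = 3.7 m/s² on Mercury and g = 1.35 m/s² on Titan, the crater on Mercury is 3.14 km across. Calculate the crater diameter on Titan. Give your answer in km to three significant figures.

D ≈ 3.80 km

All impactor-dependent factors cancel in the ratio, leaving D_Titan/D_Mercury = (g_Titan/g_Mercury)^-0.19.
(1.35/3.7)^-0.19 = 0.3649^-0.19 = 1.211
D_Titan = 1.211 × 3.14 km = 3.80 km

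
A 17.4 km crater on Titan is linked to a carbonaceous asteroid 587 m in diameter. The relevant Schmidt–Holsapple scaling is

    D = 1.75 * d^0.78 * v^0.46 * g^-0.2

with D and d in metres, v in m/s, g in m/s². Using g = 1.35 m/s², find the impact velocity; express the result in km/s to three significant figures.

Rearranging for v: v = [D / (1.75 · 587^0.78 · 1.35^-0.2)]^(1/0.46).
D = 17400 m.
587^0.78 = 144.4
1.35^-0.2 = 0.9417
Denominator = 1.75 × 144.4 × 0.9417 = 238.0
D / 238.0 = 17400 / 238.0 = 73.11
v = 73.11^(1/0.46) = 73.11^2.1739 = 11275 m/s

v ≈ 11.3 km/s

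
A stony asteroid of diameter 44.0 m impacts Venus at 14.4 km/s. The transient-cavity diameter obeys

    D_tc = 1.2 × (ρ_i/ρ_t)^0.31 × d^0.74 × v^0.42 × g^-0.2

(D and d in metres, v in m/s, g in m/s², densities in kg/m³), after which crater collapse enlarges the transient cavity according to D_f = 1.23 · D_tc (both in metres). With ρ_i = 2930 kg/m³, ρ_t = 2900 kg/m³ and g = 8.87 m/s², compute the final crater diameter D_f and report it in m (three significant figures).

v = 14400 m/s.
(ρ_i/ρ_t)^0.31 = (2930/2900)^0.31 = 1.003
d^0.74 = 44^0.74 = 16.45
v^0.42 = 14400^0.42 = 55.78
g^-0.2 = 8.87^-0.2 = 0.6463
D_tc = 1.2 × 1.003 × 16.45 × 55.78 × 0.6463 = 713.8 m
D_f = 1.23 × 713.8 = 878.0 m

D_f ≈ 878 m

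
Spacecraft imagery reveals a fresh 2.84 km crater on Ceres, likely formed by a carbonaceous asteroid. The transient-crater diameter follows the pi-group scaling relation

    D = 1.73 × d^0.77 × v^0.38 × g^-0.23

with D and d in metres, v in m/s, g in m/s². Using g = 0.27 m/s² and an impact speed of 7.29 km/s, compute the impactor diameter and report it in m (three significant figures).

Rearranging for d: d = [D / (1.73 · 7290^0.38 · 0.27^-0.23)]^(1/0.77).
D = 2840 m.
7290^0.38 = 29.37
0.27^-0.23 = 1.351
Denominator = 1.73 × 29.37 × 1.351 = 68.64
D / 68.64 = 2840 / 68.64 = 41.38
d = 41.38^(1/0.77) = 41.38^1.2987 = 125.8 m

d ≈ 126 m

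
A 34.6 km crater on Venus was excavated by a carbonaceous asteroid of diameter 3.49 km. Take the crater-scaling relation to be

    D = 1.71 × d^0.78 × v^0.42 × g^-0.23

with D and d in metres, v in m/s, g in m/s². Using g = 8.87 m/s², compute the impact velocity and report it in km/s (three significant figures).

v ≈ 15.6 km/s

Rearranging for v: v = [D / (1.71 · 3490^0.78 · 8.87^-0.23)]^(1/0.42).
D = 34600 m.
3490^0.78 = 580.0
8.87^-0.23 = 0.6053
Denominator = 1.71 × 580.0 × 0.6053 = 600.3
D / 600.3 = 34600 / 600.3 = 57.64
v = 57.64^(1/0.42) = 57.64^2.381 = 15570 m/s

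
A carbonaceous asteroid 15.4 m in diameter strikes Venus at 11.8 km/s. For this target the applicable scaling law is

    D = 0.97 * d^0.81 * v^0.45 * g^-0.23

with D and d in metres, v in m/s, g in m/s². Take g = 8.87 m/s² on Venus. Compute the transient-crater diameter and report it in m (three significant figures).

In SI units: v = 11800 m/s.
d^0.81 = 15.4^0.81 = 9.160
v^0.45 = 11800^0.45 = 67.97
g^-0.23 = 8.87^-0.23 = 0.6053
D = 0.97 × 9.160 × 67.97 × 0.6053 = 365.6 m

D ≈ 366 m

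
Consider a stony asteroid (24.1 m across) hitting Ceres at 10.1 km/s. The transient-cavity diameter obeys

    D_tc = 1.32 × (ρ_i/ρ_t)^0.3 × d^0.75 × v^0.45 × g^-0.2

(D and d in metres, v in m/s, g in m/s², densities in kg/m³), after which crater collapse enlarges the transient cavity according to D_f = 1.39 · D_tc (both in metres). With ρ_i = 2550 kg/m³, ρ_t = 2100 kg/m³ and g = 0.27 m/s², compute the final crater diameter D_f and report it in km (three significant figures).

D_f ≈ 1.74 km

v = 10100 m/s.
(ρ_i/ρ_t)^0.3 = (2550/2100)^0.3 = 1.060
d^0.75 = 24.1^0.75 = 10.88
v^0.45 = 10100^0.45 = 63.38
g^-0.2 = 0.27^-0.2 = 1.299
D_tc = 1.32 × 1.060 × 10.88 × 63.38 × 1.299 = 1253 m
D_f = 1.39 × 1253 = 1742 m
     = 1.742 km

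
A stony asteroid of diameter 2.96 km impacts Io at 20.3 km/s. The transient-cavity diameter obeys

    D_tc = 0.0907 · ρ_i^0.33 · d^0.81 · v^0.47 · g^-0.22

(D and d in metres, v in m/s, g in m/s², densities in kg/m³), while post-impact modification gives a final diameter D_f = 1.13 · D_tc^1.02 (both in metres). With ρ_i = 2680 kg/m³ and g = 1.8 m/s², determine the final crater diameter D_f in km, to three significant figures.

In SI: d = 2960 m, v = 20300 m/s.
ρ_i^0.33 = 2680^0.33 = 13.53
d^0.81 = 2960^0.81 = 648.3
v^0.47 = 20300^0.47 = 105.8
g^-0.22 = 1.8^-0.22 = 0.8787
D_tc = 0.0907 × 13.53 × 648.3 × 105.8 × 0.8787 = 73960 m
D_f = 1.13 × (73960)^1.02 = 1.046 × 10^5 m
     = 104.6 km

D_f ≈ 105 km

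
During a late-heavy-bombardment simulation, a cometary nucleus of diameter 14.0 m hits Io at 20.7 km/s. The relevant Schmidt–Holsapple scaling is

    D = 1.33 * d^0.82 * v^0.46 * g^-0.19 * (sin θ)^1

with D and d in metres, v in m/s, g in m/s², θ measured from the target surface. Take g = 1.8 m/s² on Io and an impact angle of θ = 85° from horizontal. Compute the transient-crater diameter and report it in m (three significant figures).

In SI units: v = 20700 m/s.
d^0.82 = 14^0.82 = 8.706
v^0.46 = 20700^0.46 = 96.68
g^-0.19 = 1.8^-0.19 = 0.8943
(sin 85°)^1 = 0.9962^1 = 0.9962
D = 1.33 × 8.706 × 96.68 × 0.8943 × 0.9962 = 997.3 m

D ≈ 997 m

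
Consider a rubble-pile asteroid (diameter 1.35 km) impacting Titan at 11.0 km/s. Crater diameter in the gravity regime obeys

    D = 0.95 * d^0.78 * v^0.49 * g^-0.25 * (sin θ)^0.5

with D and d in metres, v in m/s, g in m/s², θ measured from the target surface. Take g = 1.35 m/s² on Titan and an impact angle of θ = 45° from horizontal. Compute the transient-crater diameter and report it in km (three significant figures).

In SI units: d = 1350 m, v = 11000 m/s.
d^0.78 = 1350^0.78 = 276.5
v^0.49 = 11000^0.49 = 95.56
g^-0.25 = 1.35^-0.25 = 0.9277
(sin 45°)^0.5 = 0.7071^0.5 = 0.8409
D = 0.95 × 276.5 × 95.56 × 0.9277 × 0.8409 = 19582 m
   = 19.58 km

D ≈ 19.6 km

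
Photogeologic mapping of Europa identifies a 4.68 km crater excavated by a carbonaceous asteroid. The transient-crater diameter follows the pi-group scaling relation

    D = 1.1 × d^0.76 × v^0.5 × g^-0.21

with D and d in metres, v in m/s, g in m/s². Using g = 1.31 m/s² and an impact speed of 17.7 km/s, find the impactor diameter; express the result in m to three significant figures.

Rearranging for d: d = [D / (1.1 · 17700^0.5 · 1.31^-0.21)]^(1/0.76).
D = 4680 m.
17700^0.5 = 133.0
1.31^-0.21 = 0.9449
Denominator = 1.1 × 133.0 × 0.9449 = 138.2
D / 138.2 = 4680 / 138.2 = 33.86
d = 33.86^(1/0.76) = 33.86^1.3158 = 103.0 m

d ≈ 103 m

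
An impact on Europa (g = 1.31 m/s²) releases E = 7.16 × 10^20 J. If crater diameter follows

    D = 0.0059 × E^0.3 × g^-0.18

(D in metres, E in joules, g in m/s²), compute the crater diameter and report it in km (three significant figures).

D ≈ 10.1 km

E^0.3 = (7.16 × 10^20)^0.3 = 1.805 × 10^6
g^-0.18 = 1.31^-0.18 = 0.9526
D = 0.0059 × 1.805 × 10^6 × 0.9526 = 10145 m
   = 10.14 km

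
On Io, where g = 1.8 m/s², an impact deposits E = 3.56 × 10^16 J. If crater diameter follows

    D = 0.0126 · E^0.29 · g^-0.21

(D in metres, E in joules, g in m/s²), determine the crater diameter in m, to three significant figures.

D ≈ 703 m

E^0.29 = (3.56 × 10^16)^0.29 = 6.308 × 10^4
g^-0.21 = 1.8^-0.21 = 0.8839
D = 0.0126 × 6.308 × 10^4 × 0.8839 = 702.5 m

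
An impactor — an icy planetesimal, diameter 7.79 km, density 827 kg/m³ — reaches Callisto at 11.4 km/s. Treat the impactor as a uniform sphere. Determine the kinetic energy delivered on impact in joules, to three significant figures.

E ≈ 1.33 × 10^22 J

d = 7790 m; v = 11400 m/s.
Mass m = (π/6) ρ d³ = (π/6) × 827 × (7790)³ = 2.047 × 10^14 kg
E = ½ m v² = 0.5 × 2.047 × 10^14 × (11400)² = 1.330 × 10^22 J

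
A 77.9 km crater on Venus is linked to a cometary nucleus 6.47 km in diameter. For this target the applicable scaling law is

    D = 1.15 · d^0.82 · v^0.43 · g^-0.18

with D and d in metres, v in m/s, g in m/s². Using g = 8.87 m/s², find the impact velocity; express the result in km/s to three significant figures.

Rearranging for v: v = [D / (1.15 · 6470^0.82 · 8.87^-0.18)]^(1/0.43).
D = 77900 m.
6470^0.82 = 1333
8.87^-0.18 = 0.6751
Denominator = 1.15 × 1333 × 0.6751 = 1035
D / 1035 = 77900 / 1035 = 75.27
v = 75.27^(1/0.43) = 75.27^2.3256 = 23135 m/s

v ≈ 23.1 km/s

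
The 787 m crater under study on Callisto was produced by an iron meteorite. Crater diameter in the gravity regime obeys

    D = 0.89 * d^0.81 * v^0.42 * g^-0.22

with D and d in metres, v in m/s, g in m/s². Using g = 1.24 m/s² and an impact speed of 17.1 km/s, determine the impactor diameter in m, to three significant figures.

d ≈ 29.4 m

Rearranging for d: d = [D / (0.89 · 17100^0.42 · 1.24^-0.22)]^(1/0.81).
17100^0.42 = 59.96
1.24^-0.22 = 0.9538
Denominator = 0.89 × 59.96 × 0.9538 = 50.90
D / 50.90 = 787 / 50.90 = 15.46
d = 15.46^(1/0.81) = 15.46^1.2346 = 29.39 m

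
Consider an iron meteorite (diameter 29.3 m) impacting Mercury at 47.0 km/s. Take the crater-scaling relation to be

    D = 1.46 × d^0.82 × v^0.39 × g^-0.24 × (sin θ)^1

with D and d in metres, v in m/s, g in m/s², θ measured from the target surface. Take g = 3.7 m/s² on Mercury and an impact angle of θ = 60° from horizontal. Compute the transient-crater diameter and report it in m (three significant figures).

D ≈ 978 m

In SI units: v = 47000 m/s.
d^0.82 = 29.3^0.82 = 15.95
v^0.39 = 47000^0.39 = 66.39
g^-0.24 = 3.7^-0.24 = 0.7305
(sin 60°)^1 = 0.8660^1 = 0.8660
D = 1.46 × 15.95 × 66.39 × 0.7305 × 0.8660 = 978.0 m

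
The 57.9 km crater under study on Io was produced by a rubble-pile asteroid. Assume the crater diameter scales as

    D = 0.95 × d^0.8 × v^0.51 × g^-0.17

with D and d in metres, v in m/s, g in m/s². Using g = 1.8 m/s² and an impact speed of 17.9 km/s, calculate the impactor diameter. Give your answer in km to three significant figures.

d ≈ 2.11 km

Rearranging for d: d = [D / (0.95 · 17900^0.51 · 1.8^-0.17)]^(1/0.8).
D = 57900 m.
17900^0.51 = 147.6
1.8^-0.17 = 0.9049
Denominator = 0.95 × 147.6 × 0.9049 = 126.9
D / 126.9 = 57900 / 126.9 = 456.3
d = 456.3^(1/0.8) = 456.3^1.25 = 2109 m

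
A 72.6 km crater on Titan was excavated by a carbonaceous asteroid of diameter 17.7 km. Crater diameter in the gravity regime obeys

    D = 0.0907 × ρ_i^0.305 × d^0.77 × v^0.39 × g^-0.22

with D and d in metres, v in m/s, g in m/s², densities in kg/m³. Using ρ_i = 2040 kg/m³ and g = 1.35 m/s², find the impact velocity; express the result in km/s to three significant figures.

Rearranging for v: v = [D / (0.0907 · 2040^0.305 · 17700^0.77 · 1.35^-0.22)]^(1/0.39).
D = 72600 m.
2040^0.305 = 10.22
17700^0.77 = 1866
1.35^-0.22 = 0.9361
Denominator = 0.0907 × 10.22 × 1866 × 0.9361 = 1619
D / 1619 = 72600 / 1619 = 44.84
v = 44.84^(1/0.39) = 44.84^2.5641 = 17180 m/s

v ≈ 17.2 km/s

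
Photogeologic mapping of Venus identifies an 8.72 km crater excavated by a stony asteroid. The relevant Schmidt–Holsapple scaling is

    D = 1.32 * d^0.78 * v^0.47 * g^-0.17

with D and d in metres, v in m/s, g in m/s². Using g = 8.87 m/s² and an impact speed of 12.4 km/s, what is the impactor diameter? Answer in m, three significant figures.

Rearranging for d: d = [D / (1.32 · 12400^0.47 · 8.87^-0.17)]^(1/0.78).
D = 8720 m.
12400^0.47 = 83.93
8.87^-0.17 = 0.6900
Denominator = 1.32 × 83.93 × 0.6900 = 76.44
D / 76.44 = 8720 / 76.44 = 114.1
d = 114.1^(1/0.78) = 114.1^1.2821 = 434.2 m

d ≈ 434 m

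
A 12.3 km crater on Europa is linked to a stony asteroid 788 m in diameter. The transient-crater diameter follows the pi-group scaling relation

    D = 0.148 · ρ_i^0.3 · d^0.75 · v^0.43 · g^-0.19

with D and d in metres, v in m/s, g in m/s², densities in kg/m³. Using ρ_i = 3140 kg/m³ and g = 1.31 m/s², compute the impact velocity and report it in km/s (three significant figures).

Rearranging for v: v = [D / (0.148 · 3140^0.3 · 788^0.75 · 1.31^-0.19)]^(1/0.43).
D = 12300 m.
3140^0.3 = 11.20
788^0.75 = 148.7
1.31^-0.19 = 0.9500
Denominator = 0.148 × 11.20 × 148.7 × 0.9500 = 234.2
D / 234.2 = 12300 / 234.2 = 52.52
v = 52.52^(1/0.43) = 52.52^2.3256 = 10018 m/s

v ≈ 10.0 km/s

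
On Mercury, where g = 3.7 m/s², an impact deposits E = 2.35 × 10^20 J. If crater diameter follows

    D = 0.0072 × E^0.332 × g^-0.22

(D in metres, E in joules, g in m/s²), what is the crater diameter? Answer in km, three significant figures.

E^0.332 = (2.35 × 10^20)^0.332 = 5.797 × 10^6
g^-0.22 = 3.7^-0.22 = 0.7499
D = 0.0072 × 5.797 × 10^6 × 0.7499 = 31300 m
   = 31.30 km

D ≈ 31.3 km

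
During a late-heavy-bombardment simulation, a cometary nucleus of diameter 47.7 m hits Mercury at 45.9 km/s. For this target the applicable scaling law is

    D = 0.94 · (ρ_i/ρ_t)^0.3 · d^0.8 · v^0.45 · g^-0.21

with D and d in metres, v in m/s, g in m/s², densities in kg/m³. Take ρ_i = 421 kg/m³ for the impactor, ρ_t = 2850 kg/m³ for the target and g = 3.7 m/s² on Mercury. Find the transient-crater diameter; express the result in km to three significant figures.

D ≈ 1.11 km

In SI units: v = 45900 m/s.
(ρ_i/ρ_t)^0.3 = (421/2850)^0.3 = 0.5634
d^0.8 = 47.7^0.8 = 22.02
v^0.45 = 45900^0.45 = 125.3
g^-0.21 = 3.7^-0.21 = 0.7598
D = 0.94 × 0.5634 × 22.02 × 125.3 × 0.7598 = 1110 m
   = 1.110 km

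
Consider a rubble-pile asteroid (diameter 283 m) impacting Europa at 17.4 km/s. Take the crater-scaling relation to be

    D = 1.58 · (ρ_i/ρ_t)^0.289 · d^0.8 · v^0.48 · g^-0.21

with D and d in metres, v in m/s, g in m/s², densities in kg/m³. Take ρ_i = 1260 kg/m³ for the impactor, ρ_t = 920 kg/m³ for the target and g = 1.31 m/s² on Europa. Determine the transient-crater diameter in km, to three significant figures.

D ≈ 16.2 km

In SI units: v = 17400 m/s.
(ρ_i/ρ_t)^0.289 = (1260/920)^0.289 = 1.095
d^0.8 = 283^0.8 = 91.50
v^0.48 = 17400^0.48 = 108.5
g^-0.21 = 1.31^-0.21 = 0.9449
D = 1.58 × 1.095 × 91.50 × 108.5 × 0.9449 = 16230 m
   = 16.23 km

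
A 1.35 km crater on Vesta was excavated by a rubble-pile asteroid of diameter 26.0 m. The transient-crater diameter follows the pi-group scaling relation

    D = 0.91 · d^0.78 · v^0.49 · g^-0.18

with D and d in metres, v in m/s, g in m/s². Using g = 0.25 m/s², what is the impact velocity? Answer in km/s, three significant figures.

v ≈ 9.96 km/s

Rearranging for v: v = [D / (0.91 · 26^0.78 · 0.25^-0.18)]^(1/0.49).
D = 1350 m.
26^0.78 = 12.70
0.25^-0.18 = 1.283
Denominator = 0.91 × 12.70 × 1.283 = 14.83
D / 14.83 = 1350 / 14.83 = 91.03
v = 91.03^(1/0.49) = 91.03^2.0408 = 9961 m/s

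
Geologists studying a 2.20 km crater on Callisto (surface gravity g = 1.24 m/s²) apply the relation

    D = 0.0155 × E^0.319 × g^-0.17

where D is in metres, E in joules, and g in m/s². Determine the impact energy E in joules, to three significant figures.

Rearranging: E = [D / (0.0155 · g^-0.17)]^(1/0.319).
D = 2200 m.
g^-0.17 = 1.24^-0.17 = 0.9641
D / (0.0155 × 0.9641) = 2200 / (0.01494) = 1.473 × 10^5
E = (1.473 × 10^5)^3.1348 = 1.590 × 10^16 J

E ≈ 1.59 × 10^16 J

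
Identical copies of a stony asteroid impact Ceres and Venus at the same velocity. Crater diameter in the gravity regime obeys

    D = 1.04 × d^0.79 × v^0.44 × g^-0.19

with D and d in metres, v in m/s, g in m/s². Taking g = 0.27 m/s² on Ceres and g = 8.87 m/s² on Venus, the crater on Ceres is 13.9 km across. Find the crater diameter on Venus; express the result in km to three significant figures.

All impactor-dependent factors cancel in the ratio, leaving D_Venus/D_Ceres = (g_Venus/g_Ceres)^-0.19.
(8.87/0.27)^-0.19 = 32.85^-0.19 = 0.5151
D_Venus = 0.5151 × 13.9 km = 7.16 km

D ≈ 7.16 km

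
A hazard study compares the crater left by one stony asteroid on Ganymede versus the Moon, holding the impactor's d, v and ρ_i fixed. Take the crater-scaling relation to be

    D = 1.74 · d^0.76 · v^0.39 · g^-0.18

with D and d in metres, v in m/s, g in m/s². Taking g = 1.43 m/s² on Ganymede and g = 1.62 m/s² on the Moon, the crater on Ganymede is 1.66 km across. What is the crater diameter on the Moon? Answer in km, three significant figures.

All impactor-dependent factors cancel in the ratio, leaving D_Moon/D_Ganymede = (g_Moon/g_Ganymede)^-0.18.
(1.62/1.43)^-0.18 = 1.133^-0.18 = 0.9778
D_Moon = 0.9778 × 1.66 km = 1.62 km

D ≈ 1.62 km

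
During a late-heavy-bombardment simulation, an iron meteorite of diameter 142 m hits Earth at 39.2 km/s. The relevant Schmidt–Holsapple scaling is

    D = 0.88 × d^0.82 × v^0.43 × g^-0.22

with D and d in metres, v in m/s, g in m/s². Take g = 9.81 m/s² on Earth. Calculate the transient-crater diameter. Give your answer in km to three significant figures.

In SI units: v = 39200 m/s.
d^0.82 = 142^0.82 = 58.19
v^0.43 = 39200^0.43 = 94.43
g^-0.22 = 9.81^-0.22 = 0.6051
D = 0.88 × 58.19 × 94.43 × 0.6051 = 2926 m
   = 2.926 km

D ≈ 2.93 km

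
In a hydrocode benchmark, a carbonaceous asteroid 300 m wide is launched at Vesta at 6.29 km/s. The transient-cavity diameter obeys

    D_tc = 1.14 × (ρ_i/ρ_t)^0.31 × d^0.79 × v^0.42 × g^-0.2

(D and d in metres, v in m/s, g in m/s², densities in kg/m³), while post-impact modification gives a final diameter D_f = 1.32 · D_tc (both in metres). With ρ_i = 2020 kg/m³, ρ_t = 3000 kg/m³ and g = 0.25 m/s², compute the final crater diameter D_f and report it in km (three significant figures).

v = 6290 m/s.
(ρ_i/ρ_t)^0.31 = (2020/3000)^0.31 = 0.8846
d^0.79 = 300^0.79 = 90.56
v^0.42 = 6290^0.42 = 39.39
g^-0.2 = 0.25^-0.2 = 1.320
D_tc = 1.14 × 0.8846 × 90.56 × 39.39 × 1.320 = 4748 m
D_f = 1.32 × 4748 = 6267 m
     = 6.267 km

D_f ≈ 6.27 km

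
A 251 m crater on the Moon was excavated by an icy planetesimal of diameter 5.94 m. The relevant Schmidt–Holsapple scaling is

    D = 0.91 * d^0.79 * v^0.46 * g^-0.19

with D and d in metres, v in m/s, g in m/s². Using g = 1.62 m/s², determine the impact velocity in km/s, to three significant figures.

Rearranging for v: v = [D / (0.91 · 5.94^0.79 · 1.62^-0.19)]^(1/0.46).
5.94^0.79 = 4.086
1.62^-0.19 = 0.9124
Denominator = 0.91 × 4.086 × 0.9124 = 3.393
D / 3.393 = 251 / 3.393 = 73.98
v = 73.98^(1/0.46) = 73.98^2.1739 = 11568 m/s

v ≈ 11.6 km/s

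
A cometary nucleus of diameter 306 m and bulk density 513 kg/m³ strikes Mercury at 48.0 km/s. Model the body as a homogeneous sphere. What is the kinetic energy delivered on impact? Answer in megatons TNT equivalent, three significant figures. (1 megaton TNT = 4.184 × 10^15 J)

v = 48000 m/s.
Mass m = (π/6) ρ d³ = (π/6) × 513 × (306)³ = 7.696 × 10^9 kg
E = ½ m v² = 0.5 × 7.696 × 10^9 × (48000)² = 8.866 × 10^18 J
   = 8.866 × 10^18 / 4.184×10^15 = 2119 Mt

E ≈ 2120 Mt TNT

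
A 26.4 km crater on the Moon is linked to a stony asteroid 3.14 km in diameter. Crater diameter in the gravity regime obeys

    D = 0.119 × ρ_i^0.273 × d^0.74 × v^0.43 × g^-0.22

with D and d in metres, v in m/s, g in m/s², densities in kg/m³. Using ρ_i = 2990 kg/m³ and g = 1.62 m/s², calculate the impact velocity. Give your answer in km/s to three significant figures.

v ≈ 20.7 km/s

Rearranging for v: v = [D / (0.119 · 2990^0.273 · 3140^0.74 · 1.62^-0.22)]^(1/0.43).
D = 26400 m.
2990^0.273 = 8.889
3140^0.74 = 387.0
1.62^-0.22 = 0.8993
Denominator = 0.119 × 8.889 × 387.0 × 0.8993 = 368.1
D / 368.1 = 26400 / 368.1 = 71.72
v = 71.72^(1/0.43) = 71.72^2.3256 = 20677 m/s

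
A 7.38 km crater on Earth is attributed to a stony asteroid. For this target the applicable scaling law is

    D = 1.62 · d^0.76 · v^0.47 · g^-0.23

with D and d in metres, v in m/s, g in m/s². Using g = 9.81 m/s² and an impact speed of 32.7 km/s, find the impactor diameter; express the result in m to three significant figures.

d ≈ 210 m

Rearranging for d: d = [D / (1.62 · 32700^0.47 · 9.81^-0.23)]^(1/0.76).
D = 7380 m.
32700^0.47 = 132.4
9.81^-0.23 = 0.5914
Denominator = 1.62 × 132.4 × 0.5914 = 126.8
D / 126.8 = 7380 / 126.8 = 58.20
d = 58.20^(1/0.76) = 58.20^1.3158 = 210.0 m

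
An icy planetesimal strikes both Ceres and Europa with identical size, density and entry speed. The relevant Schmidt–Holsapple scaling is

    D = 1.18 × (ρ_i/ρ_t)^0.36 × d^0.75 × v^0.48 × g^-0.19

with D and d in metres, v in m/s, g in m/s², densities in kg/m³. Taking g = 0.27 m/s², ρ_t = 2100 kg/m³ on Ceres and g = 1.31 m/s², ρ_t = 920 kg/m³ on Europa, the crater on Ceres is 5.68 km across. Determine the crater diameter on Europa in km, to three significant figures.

D ≈ 5.66 km

The impactor-only factors (d, v, ρ_i) cancel in the ratio, leaving D_Europa/D_Ceres = (g_Europa/g_Ceres)^-0.19 · (ρ_t,Ceres/ρ_t,Europa)^0.36.
(1.31/0.27)^-0.19 = 4.852^-0.19 = 0.7408
(2100/920)^0.36 = 2.283^0.36 = 1.346
Ratio = 0.7408 × 1.346 = 0.9971
D_Europa = 0.9971 × 5.68 km = 5.66 km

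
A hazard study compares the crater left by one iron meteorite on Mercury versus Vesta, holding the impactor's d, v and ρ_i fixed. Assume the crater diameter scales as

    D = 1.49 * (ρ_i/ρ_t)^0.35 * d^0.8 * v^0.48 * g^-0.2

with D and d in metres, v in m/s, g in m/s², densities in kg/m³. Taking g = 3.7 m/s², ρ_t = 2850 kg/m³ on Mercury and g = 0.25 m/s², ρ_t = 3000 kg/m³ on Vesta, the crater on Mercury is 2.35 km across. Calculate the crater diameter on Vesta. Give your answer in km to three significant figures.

The impactor-only factors (d, v, ρ_i) cancel in the ratio, leaving D_Vesta/D_Mercury = (g_Vesta/g_Mercury)^-0.2 · (ρ_t,Mercury/ρ_t,Vesta)^0.35.
(0.25/3.7)^-0.2 = 0.06757^-0.2 = 1.714
(2850/3000)^0.35 = 0.9500^0.35 = 0.9822
Ratio = 1.714 × 0.9822 = 1.683
D_Vesta = 1.683 × 2.35 km = 3.96 km

D ≈ 3.96 km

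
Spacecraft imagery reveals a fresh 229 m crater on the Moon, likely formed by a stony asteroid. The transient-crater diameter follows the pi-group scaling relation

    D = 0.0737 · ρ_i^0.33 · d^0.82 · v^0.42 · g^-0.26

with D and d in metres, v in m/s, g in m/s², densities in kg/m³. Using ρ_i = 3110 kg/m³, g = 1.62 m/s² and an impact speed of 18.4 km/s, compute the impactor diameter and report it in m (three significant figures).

Rearranging for d: d = [D / (0.0737 · 3110^0.33 · 18400^0.42 · 1.62^-0.26)]^(1/0.82).
3110^0.33 = 14.21
18400^0.42 = 61.83
1.62^-0.26 = 0.8821
Denominator = 0.0737 × 14.21 × 61.83 × 0.8821 = 57.12
D / 57.12 = 229 / 57.12 = 4.009
d = 4.009^(1/0.82) = 4.009^1.2195 = 5.438 m

d ≈ 5.44 m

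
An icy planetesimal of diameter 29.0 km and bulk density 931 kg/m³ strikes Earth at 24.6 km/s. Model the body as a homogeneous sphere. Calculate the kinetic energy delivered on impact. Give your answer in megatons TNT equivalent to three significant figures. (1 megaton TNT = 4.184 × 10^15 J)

E ≈ 8.60 × 10^8 Mt TNT

d = 29000 m; v = 24600 m/s.
Mass m = (π/6) ρ d³ = (π/6) × 931 × (29000)³ = 1.189 × 10^16 kg
E = ½ m v² = 0.5 × 1.189 × 10^16 × (24600)² = 3.598 × 10^24 J
   = 3.598 × 10^24 / 4.184×10^15 = 8.599 × 10^8 Mt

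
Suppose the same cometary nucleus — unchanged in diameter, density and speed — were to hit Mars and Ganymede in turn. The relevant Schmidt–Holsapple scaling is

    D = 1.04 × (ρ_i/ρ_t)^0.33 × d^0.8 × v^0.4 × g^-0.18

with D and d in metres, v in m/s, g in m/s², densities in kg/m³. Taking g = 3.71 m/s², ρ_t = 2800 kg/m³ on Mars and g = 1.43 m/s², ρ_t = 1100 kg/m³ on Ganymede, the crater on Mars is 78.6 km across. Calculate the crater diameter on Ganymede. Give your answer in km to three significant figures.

The impactor-only factors (d, v, ρ_i) cancel in the ratio, leaving D_Ganymede/D_Mars = (g_Ganymede/g_Mars)^-0.18 · (ρ_t,Mars/ρ_t,Ganymede)^0.33.
(1.43/3.71)^-0.18 = 0.3854^-0.18 = 1.187
(2800/1100)^0.33 = 2.545^0.33 = 1.361
Ratio = 1.187 × 1.361 = 1.616
D_Ganymede = 1.616 × 78.6 km = 127 km

D ≈ 127 km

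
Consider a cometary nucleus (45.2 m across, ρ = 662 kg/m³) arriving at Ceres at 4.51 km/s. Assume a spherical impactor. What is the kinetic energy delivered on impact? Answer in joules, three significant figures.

v = 4510 m/s.
Mass m = (π/6) ρ d³ = (π/6) × 662 × (45.2)³ = 3.201 × 10^7 kg
E = ½ m v² = 0.5 × 3.201 × 10^7 × (4510)² = 3.255 × 10^14 J

E ≈ 3.26 × 10^14 J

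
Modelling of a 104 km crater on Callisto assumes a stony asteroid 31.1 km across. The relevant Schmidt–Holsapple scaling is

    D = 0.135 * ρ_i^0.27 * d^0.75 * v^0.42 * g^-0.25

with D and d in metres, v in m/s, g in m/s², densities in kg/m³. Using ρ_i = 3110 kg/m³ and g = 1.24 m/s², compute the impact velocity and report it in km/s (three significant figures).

v ≈ 6.36 km/s

Rearranging for v: v = [D / (0.135 · 3110^0.27 · 31100^0.75 · 1.24^-0.25)]^(1/0.42).
D = 104000 m.
3110^0.27 = 8.771
31100^0.75 = 2342
1.24^-0.25 = 0.9476
Denominator = 0.135 × 8.771 × 2342 × 0.9476 = 2628
D / 2628 = 104000 / 2628 = 39.57
v = 39.57^(1/0.42) = 39.57^2.381 = 6358 m/s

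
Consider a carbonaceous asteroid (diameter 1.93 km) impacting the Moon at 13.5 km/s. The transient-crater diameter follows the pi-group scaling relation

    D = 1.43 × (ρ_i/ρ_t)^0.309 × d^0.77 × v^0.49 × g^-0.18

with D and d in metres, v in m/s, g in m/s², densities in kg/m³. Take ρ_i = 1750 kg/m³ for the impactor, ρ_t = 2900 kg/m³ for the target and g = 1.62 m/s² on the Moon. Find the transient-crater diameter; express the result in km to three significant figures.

D ≈ 40.1 km

In SI units: d = 1930 m, v = 13500 m/s.
(ρ_i/ρ_t)^0.309 = (1750/2900)^0.309 = 0.8555
d^0.77 = 1930^0.77 = 338.7
v^0.49 = 13500^0.49 = 105.6
g^-0.18 = 1.62^-0.18 = 0.9168
D = 1.43 × 0.8555 × 338.7 × 105.6 × 0.9168 = 40115 m
   = 40.12 km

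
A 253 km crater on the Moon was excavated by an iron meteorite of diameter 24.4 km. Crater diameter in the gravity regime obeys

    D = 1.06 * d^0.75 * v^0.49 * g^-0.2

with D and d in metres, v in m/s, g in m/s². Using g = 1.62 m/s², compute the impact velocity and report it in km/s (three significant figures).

v ≈ 22.1 km/s

Rearranging for v: v = [D / (1.06 · 24400^0.75 · 1.62^-0.2)]^(1/0.49).
D = 253000 m.
24400^0.75 = 1952
1.62^-0.2 = 0.9080
Denominator = 1.06 × 1952 × 0.9080 = 1879
D / 1879 = 253000 / 1879 = 134.6
v = 134.6^(1/0.49) = 134.6^2.0408 = 22129 m/s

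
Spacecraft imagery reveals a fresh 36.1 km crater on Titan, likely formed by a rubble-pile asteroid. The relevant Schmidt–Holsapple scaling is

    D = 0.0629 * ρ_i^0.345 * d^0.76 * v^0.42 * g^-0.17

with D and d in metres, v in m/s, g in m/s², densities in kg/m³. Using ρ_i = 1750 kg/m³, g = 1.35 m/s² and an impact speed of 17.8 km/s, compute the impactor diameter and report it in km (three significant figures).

d ≈ 6.10 km

Rearranging for d: d = [D / (0.0629 · 1750^0.345 · 17800^0.42 · 1.35^-0.17)]^(1/0.76).
D = 36100 m.
1750^0.345 = 13.15
17800^0.42 = 60.98
1.35^-0.17 = 0.9503
Denominator = 0.0629 × 13.15 × 60.98 × 0.9503 = 47.93
D / 47.93 = 36100 / 47.93 = 753.2
d = 753.2^(1/0.76) = 753.2^1.3158 = 6102 m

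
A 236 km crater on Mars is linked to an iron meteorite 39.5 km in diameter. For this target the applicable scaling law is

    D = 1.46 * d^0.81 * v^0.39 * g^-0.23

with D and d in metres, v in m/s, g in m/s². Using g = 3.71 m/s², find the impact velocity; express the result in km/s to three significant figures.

Rearranging for v: v = [D / (1.46 · 39500^0.81 · 3.71^-0.23)]^(1/0.39).
D = 236000 m.
39500^0.81 = 5287
3.71^-0.23 = 0.7397
Denominator = 1.46 × 5287 × 0.7397 = 5710
D / 5710 = 236000 / 5710 = 41.33
v = 41.33^(1/0.39) = 41.33^2.5641 = 13940 m/s

v ≈ 13.9 km/s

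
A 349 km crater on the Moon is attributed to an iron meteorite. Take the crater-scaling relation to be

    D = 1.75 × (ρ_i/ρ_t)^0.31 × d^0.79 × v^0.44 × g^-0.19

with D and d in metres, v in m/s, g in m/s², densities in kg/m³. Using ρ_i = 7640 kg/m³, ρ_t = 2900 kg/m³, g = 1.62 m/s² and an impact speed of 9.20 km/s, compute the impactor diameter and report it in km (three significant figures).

Rearranging for d: d = [D / (1.75 · (7640/2900)^0.31 · 9200^0.44 · 1.62^-0.19)]^(1/0.79).
D = 349000 m.
(7640/2900)^0.31 = 1.350
9200^0.44 = 55.47
1.62^-0.19 = 0.9124
Denominator = 1.75 × 1.350 × 55.47 × 0.9124 = 119.6
D / 119.6 = 349000 / 119.6 = 2918
d = 2918^(1/0.79) = 2918^1.2658 = 24328 m

d ≈ 24.3 km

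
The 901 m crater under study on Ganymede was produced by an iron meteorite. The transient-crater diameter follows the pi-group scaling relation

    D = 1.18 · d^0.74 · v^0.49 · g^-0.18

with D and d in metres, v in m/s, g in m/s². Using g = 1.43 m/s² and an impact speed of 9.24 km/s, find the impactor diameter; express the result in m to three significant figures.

Rearranging for d: d = [D / (1.18 · 9240^0.49 · 1.43^-0.18)]^(1/0.74).
9240^0.49 = 87.74
1.43^-0.18 = 0.9376
Denominator = 1.18 × 87.74 × 0.9376 = 97.07
D / 97.07 = 901 / 97.07 = 9.282
d = 9.282^(1/0.74) = 9.282^1.3514 = 20.31 m

d ≈ 20.3 m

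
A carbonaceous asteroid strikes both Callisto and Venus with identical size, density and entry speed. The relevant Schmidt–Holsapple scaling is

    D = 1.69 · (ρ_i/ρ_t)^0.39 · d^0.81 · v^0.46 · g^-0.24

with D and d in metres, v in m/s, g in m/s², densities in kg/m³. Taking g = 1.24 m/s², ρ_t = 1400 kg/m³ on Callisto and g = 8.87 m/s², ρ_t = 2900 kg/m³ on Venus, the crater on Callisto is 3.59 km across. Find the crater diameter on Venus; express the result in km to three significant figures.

The impactor-only factors (d, v, ρ_i) cancel in the ratio, leaving D_Venus/D_Callisto = (g_Venus/g_Callisto)^-0.24 · (ρ_t,Callisto/ρ_t,Venus)^0.39.
(8.87/1.24)^-0.24 = 7.153^-0.24 = 0.6236
(1400/2900)^0.39 = 0.4828^0.39 = 0.7528
Ratio = 0.6236 × 0.7528 = 0.4694
D_Venus = 0.4694 × 3.59 km = 1.69 km

D ≈ 1.69 km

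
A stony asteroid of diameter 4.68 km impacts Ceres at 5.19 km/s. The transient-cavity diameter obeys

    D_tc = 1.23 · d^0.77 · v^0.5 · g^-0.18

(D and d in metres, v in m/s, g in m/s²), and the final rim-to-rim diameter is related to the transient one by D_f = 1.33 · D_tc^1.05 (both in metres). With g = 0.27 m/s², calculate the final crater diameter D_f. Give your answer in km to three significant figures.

D_f ≈ 175 km

In SI: d = 4680 m, v = 5190 m/s.
d^0.77 = 4680^0.77 = 670.0
v^0.5 = 5190^0.5 = 72.04
g^-0.18 = 0.27^-0.18 = 1.266
D_tc = 1.23 × 670.0 × 72.04 × 1.266 = 75160 m
D_f = 1.33 × (75160)^1.05 = 1.752 × 10^5 m
     = 175.2 km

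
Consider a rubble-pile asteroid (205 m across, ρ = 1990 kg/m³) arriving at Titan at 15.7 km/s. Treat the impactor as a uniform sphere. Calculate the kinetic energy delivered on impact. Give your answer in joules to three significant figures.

E ≈ 1.11 × 10^18 J

v = 15700 m/s.
Mass m = (π/6) ρ d³ = (π/6) × 1990 × (205)³ = 8.977 × 10^9 kg
E = ½ m v² = 0.5 × 8.977 × 10^9 × (15700)² = 1.106 × 10^18 J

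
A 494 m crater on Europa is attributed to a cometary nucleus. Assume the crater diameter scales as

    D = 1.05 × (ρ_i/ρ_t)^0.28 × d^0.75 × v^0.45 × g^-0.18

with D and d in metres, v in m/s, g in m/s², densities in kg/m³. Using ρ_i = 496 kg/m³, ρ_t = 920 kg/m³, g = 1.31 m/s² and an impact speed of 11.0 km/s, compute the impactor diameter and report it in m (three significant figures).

Rearranging for d: d = [D / (1.05 · (496/920)^0.28 · 11000^0.45 · 1.31^-0.18)]^(1/0.75).
(496/920)^0.28 = 0.8412
11000^0.45 = 65.86
1.31^-0.18 = 0.9526
Denominator = 1.05 × 0.8412 × 65.86 × 0.9526 = 55.41
D / 55.41 = 494 / 55.41 = 8.915
d = 8.915^(1/0.75) = 8.915^1.3333 = 18.48 m

d ≈ 18.5 m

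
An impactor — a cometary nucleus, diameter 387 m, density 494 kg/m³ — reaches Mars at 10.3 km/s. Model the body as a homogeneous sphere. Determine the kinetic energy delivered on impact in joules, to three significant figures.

v = 10300 m/s.
Mass m = (π/6) ρ d³ = (π/6) × 494 × (387)³ = 1.499 × 10^10 kg
E = ½ m v² = 0.5 × 1.499 × 10^10 × (10300)² = 7.951 × 10^17 J

E ≈ 7.95 × 10^17 J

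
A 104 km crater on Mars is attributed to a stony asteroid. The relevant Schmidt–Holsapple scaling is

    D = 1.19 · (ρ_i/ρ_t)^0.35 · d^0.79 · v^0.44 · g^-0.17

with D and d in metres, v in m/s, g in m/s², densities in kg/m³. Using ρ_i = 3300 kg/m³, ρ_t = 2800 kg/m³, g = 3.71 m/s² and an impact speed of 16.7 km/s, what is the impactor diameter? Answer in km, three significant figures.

Rearranging for d: d = [D / (1.19 · (3300/2800)^0.35 · 16700^0.44 · 3.71^-0.17)]^(1/0.79).
D = 104000 m.
(3300/2800)^0.35 = 1.059
16700^0.44 = 72.11
3.71^-0.17 = 0.8002
Denominator = 1.19 × 1.059 × 72.11 × 0.8002 = 72.72
D / 72.72 = 104000 / 72.72 = 1430
d = 1430^(1/0.79) = 1430^1.2658 = 9863 m

d ≈ 9.86 km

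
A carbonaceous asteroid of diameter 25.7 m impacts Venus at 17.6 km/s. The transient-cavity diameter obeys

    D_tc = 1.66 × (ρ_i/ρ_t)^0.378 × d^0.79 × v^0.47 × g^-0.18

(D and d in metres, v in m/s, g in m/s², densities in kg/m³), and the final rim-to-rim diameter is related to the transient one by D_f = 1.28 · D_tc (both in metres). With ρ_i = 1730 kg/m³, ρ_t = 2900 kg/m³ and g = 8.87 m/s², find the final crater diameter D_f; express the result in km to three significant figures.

D_f ≈ 1.52 km

v = 17600 m/s.
(ρ_i/ρ_t)^0.378 = (1730/2900)^0.378 = 0.8226
d^0.79 = 25.7^0.79 = 13.00
v^0.47 = 17600^0.47 = 98.94
g^-0.18 = 8.87^-0.18 = 0.6751
D_tc = 1.66 × 0.8226 × 13.00 × 98.94 × 0.6751 = 1186 m
D_f = 1.28 × 1186 = 1518 m
     = 1.518 km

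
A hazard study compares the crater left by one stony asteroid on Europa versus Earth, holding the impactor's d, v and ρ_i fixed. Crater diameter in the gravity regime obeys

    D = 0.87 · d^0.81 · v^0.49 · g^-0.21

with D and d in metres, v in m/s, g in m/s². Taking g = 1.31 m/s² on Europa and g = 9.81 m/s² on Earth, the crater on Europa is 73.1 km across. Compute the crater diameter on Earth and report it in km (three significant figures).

All impactor-dependent factors cancel in the ratio, leaving D_Earth/D_Europa = (g_Earth/g_Europa)^-0.21.
(9.81/1.31)^-0.21 = 7.489^-0.21 = 0.6552
D_Earth = 0.6552 × 73.1 km = 47.9 km

D ≈ 47.9 km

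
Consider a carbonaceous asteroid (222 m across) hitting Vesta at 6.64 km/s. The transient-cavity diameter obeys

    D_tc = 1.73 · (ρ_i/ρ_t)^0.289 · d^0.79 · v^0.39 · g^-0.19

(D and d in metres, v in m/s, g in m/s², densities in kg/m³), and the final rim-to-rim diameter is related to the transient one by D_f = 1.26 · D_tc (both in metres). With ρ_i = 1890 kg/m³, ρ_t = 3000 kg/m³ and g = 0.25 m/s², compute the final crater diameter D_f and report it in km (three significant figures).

D_f ≈ 5.48 km

v = 6640 m/s.
(ρ_i/ρ_t)^0.289 = (1890/3000)^0.289 = 0.8750
d^0.79 = 222^0.79 = 71.39
v^0.39 = 6640^0.39 = 30.95
g^-0.19 = 0.25^-0.19 = 1.301
D_tc = 1.73 × 0.8750 × 71.39 × 30.95 × 1.301 = 4351 m
D_f = 1.26 × 4351 = 5482 m
     = 5.482 km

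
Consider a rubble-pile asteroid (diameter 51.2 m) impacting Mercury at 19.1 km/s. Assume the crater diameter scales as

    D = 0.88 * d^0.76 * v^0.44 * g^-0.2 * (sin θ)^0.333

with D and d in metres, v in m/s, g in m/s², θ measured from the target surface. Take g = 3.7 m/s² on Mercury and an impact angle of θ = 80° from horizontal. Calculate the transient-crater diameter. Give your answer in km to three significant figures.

In SI units: v = 19100 m/s.
d^0.76 = 51.2^0.76 = 19.91
v^0.44 = 19100^0.44 = 76.50
g^-0.2 = 3.7^-0.2 = 0.7698
(sin 80°)^0.333 = 0.9848^0.333 = 0.9949
D = 0.88 × 19.91 × 76.50 × 0.7698 × 0.9949 = 1027 m
   = 1.027 km

D ≈ 1.03 km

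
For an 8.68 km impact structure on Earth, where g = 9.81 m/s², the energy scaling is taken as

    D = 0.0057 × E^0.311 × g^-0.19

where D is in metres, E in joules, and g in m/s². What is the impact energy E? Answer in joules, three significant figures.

Rearranging: E = [D / (0.0057 · g^-0.19)]^(1/0.311).
D = 8680 m.
g^-0.19 = 9.81^-0.19 = 0.6480
D / (0.0057 × 0.6480) = 8680 / (3.694 × 10^-3) = 2.350 × 10^6
E = (2.350 × 10^6)^3.2154 = 3.059 × 10^20 J

E ≈ 3.06 × 10^20 J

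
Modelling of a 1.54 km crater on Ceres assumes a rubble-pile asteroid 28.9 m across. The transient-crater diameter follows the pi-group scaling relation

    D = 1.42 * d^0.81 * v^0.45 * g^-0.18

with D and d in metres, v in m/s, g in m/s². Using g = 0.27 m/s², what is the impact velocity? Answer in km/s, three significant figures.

v ≈ 7.72 km/s

Rearranging for v: v = [D / (1.42 · 28.9^0.81 · 0.27^-0.18)]^(1/0.45).
D = 1540 m.
28.9^0.81 = 15.25
0.27^-0.18 = 1.266
Denominator = 1.42 × 15.25 × 1.266 = 27.42
D / 27.42 = 1540 / 27.42 = 56.16
v = 56.16^(1/0.45) = 56.16^2.2222 = 7719 m/s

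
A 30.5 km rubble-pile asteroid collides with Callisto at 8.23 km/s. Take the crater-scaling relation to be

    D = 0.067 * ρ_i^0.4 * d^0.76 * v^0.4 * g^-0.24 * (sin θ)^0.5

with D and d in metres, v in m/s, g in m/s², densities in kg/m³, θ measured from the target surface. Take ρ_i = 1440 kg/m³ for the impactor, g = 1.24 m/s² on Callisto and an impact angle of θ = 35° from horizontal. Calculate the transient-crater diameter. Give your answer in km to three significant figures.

In SI units: d = 30500 m, v = 8230 m/s.
ρ_i^0.4 = 1440^0.4 = 18.34
d^0.76 = 30500^0.76 = 2559
v^0.4 = 8230^0.4 = 36.83
g^-0.24 = 1.24^-0.24 = 0.9497
(sin 35°)^0.5 = 0.5736^0.5 = 0.7574
D = 0.067 × 18.34 × 2559 × 36.83 × 0.9497 × 0.7574 = 83302 m
   = 83.30 km

D ≈ 83.3 km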